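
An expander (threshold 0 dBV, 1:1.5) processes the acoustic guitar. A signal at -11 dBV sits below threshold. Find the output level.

-16.5 dBV

Below threshold, a 1:1.5 expander applies gain = (1.5−1)×(T − x) of attenuation.
(1.5−1) × 11 = 5.5 dB, so output = -11 − 5.5 = -16.5 dBV.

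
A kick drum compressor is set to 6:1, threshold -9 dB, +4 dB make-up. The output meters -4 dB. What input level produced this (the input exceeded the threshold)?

Before make-up, the level was -4 − 4 = -8 dB.
The compressed level sits -8 − (-9) = 1 dB over threshold.
Input overshoot = R × output overshoot = 6 dB → input = -9 + 6 = -3 dB.

-3 dB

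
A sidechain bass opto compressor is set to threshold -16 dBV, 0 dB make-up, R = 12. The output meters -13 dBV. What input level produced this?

20 dBV

Post-compression overshoot = -13 − (-16) = 3 dB.
Undo the ratio: input overshoot = 3 × 12 = 36 dB, giving input = 20 dBV.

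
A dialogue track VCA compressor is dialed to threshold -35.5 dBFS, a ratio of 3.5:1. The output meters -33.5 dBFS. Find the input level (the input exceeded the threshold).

That's 2 dB above the -35.5 dBFS threshold.
Undo the ratio: input overshoot = 2 × 3.5 = 7 dB, giving input = -28.5 dBFS.

-28.5 dBFS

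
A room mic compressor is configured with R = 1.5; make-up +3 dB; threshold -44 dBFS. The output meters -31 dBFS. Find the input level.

-29 dBFS

Remove make-up: -31 − 3 = -34 dBFS.
Post-compression overshoot = -34 − (-44) = 10 dB.
Undo the ratio: input overshoot = 10 × 1.5 = 15 dB, giving input = -29 dBFS.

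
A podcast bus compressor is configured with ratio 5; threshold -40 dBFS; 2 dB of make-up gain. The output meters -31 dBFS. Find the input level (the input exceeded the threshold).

-5 dBFS

Stripping the +2 dB make-up gives -33 dBFS at the gain stage.
Post-compression overshoot = -33 − (-40) = 7 dB.
Input overshoot = R × output overshoot = 35 dB → input = -40 + 35 = -5 dBFS.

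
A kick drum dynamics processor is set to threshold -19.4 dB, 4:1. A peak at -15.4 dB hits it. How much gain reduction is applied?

3 dB

Overshoot = -15.4 − (-19.4) = 4 dB.
A 4:1 ratio leaves 1 dB of that excess.
Gain reduction = 4 − 1 = 3 dB.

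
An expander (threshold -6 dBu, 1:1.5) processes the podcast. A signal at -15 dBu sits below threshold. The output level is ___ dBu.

The input is 9 dB below the -6 dBu threshold.
A 1:1.5 expander multiplies undershoot by 1.5: 9 × 1.5 = 13.5 dB below threshold.
Output = -6 − 13.5 = -19.5 dBu.

-19.5 dBu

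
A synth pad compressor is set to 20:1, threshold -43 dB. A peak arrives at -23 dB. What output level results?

-42 dB

The input is 20 dB above the -43 dB threshold.
The 20 dB excess becomes 1 dB after 20:1 reduction.
Output = -43 + 1 = -42 dB.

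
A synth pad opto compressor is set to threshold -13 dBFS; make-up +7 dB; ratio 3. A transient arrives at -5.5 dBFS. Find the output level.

-3.5 dBFS

-5.5 dBFS sits 7.5 dB over threshold.
At 3:1 the overshoot is divided by 3, leaving 2.5 dB above threshold.
So the level is -13 + 2.5 = -10.5 dBFS; make-up adds 7 dB, giving -3.5 dBFS.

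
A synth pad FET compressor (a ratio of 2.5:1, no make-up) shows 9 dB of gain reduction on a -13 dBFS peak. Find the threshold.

Let T be the threshold. Output overshoot = (input overshoot)/R, so -22 − T = (-13 − T)/2.5.
2.5·(-22 − T) = -13 − T → 1.5·T = -55 − (-13) = -42.
T = -42/1.5 = -28 dBFS.

-28 dBFS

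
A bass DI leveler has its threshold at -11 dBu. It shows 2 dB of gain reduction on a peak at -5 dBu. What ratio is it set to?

Input overshoot = -5 − (-11) = 6 dB.
Output overshoot = 6 − 2 = 4 dB.
Ratio = input overshoot / output overshoot = 6 / 4 = 1.5.

1.5:1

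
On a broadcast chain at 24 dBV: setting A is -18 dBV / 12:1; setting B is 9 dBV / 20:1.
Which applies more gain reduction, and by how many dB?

A: overshoot 42 dB → output overshoot 3.5 dB → GR 38.5 dB.
B: overshoot 15 dB → output overshoot 0.75 dB → GR 14.25 dB.
Difference: 24.25 dB in favour of A.

A, by 24.25 dB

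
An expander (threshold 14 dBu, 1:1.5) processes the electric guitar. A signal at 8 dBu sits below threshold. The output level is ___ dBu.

5 dBu

Below threshold, a 1:1.5 expander applies gain = (1.5−1)×(T − x) of attenuation.
(1.5−1) × 6 = 3 dB, so output = 8 − 3 = 5 dBu.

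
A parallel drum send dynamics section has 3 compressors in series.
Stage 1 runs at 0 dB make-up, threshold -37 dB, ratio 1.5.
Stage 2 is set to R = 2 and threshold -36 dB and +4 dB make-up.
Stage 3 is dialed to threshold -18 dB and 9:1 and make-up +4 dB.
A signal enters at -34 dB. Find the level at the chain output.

-27.5 dB

Stage 1: 3 dB above -37 dB, reduced 1.5:1 to 2 dB above → -35 dB.
Stage 2: overshoot 1 dB → 1/2 = 0.5 dB → -35.5 dB; +4 dB make-up → -31.5 dB.
Stage 3: below threshold (-31.5 ≤ -18); passes unchanged; make-up brings it to -27.5 dB.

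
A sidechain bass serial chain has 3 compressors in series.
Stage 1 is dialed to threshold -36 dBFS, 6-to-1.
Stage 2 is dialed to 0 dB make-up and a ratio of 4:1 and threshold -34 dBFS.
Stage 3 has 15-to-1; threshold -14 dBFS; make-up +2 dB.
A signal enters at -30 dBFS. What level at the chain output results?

-33 dBFS

Stage 1: overshoot 6 dB → 6/6 = 1 dB → -35 dBFS.
Stage 2: below threshold (-35 ≤ -34); passes unchanged; output -35 dBFS.
Stage 3: -35 dBFS ≤ -14 dBFS, so stage 3 doesn't engage; make-up brings it to -33 dBFS.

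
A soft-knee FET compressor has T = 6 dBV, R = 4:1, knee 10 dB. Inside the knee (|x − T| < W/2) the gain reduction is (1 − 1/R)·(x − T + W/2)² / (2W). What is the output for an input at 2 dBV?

1.9625 dBV

x − T + W/2 = 2 − 6 + 5 = 1.
GR = (1 − 1/4) × 1² / 20 = 0.75 × 1 / 20 = 0.0375 dB.
Output = 2 − 0.0375 = 1.9625 dBV.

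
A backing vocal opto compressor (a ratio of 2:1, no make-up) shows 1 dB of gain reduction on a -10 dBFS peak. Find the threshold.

-12 dBFS

Gain reduction = -10 − (-11) = 1 dB; output overshoot = GR / (R − 1) = 1 / 1 = 1 dB.
Threshold = output − output overshoot = -11 − 1 = -12 dBFS.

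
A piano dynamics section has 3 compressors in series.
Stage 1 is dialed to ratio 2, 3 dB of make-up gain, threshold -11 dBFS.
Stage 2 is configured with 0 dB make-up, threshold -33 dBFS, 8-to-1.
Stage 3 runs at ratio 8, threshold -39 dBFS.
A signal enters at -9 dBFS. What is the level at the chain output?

Stage 1: 2 dB above -11 dBFS, reduced 2:1 to 1 dB above → -10 dBFS; +3 dB make-up → -7 dBFS.
Stage 2: -7 dBFS is 26 dB over -33 dBFS; at 8:1 that becomes 3.25 dB over, giving -29.75 dBFS.
Stage 3: overshoot 9.25 dB → 9.25/8 = 1.15625 dB → -37.84375 dBFS.

-37.84375 dBFS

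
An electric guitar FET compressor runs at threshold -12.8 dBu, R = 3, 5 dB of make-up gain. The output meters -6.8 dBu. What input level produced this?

-9.8 dBu

Before make-up, the level was -6.8 − 5 = -11.8 dBu.
Post-compression overshoot = -11.8 − (-12.8) = 1 dB.
Undo the ratio: input overshoot = 1 × 3 = 3 dB, giving input = -9.8 dBu.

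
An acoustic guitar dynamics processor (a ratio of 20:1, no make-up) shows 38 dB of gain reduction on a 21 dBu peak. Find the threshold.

-19 dBu

Input is 40 dB above T (since output overshoot × R = input overshoot: (-17 − T)·20 = 21 − T gives T = -19 dBu).
Check: -19 + (21 − (-19))/20 = -19 + 2 = -17 dBu. ✓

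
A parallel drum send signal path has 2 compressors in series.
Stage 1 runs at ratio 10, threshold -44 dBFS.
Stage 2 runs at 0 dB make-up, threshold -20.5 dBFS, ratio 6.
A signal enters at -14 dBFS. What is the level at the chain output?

Stage 1: -14 dBFS is 30 dB over -44 dBFS; at 10:1 that becomes 3 dB over, giving -41 dBFS.
Stage 2: -41 dBFS is at or below the -20.5 dBFS threshold — no compression; output -41 dBFS.

-41 dBFS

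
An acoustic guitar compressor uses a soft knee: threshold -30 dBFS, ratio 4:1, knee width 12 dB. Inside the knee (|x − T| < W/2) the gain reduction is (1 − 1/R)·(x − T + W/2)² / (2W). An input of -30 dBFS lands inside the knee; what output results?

-31.125 dBFS

x − T + W/2 = -30 − (-30) + 6 = 6.
GR = (1 − 1/4) × 6² / 24 = 0.75 × 36 / 24 = 1.125 dB.
Output = -30 − 1.125 = -31.125 dBFS.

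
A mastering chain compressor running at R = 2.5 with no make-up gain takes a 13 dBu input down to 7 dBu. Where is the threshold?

Input is 10 dB above T (since output overshoot × R = input overshoot: (7 − T)·2.5 = 13 − T gives T = 3 dBu).
Check: 3 + (13 − 3)/2.5 = 3 + 4 = 7 dBu. ✓

3 dBu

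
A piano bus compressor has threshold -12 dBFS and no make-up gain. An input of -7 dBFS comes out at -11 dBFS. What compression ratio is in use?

5:1

Input overshoot = -7 − (-12) = 5 dB; output overshoot = -11 − (-12) = 1 dB.
Ratio = 5 / 1 = 5.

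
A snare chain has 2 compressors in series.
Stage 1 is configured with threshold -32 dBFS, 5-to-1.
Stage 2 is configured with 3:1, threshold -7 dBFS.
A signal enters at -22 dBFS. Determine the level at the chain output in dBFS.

Stage 1: overshoot 10 dB → 10/5 = 2 dB → -30 dBFS.
Stage 2: -30 dBFS ≤ -7 dBFS, so stage 2 doesn't engage; output -30 dBFS.

-30 dBFS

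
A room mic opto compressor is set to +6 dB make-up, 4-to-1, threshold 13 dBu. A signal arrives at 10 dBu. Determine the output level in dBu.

16 dBu

10 dBu is 3 dB below the 13 dBu threshold, so no gain reduction is applied.
Make-up gain adds 6 dB: 10 + 6 = 16 dBu.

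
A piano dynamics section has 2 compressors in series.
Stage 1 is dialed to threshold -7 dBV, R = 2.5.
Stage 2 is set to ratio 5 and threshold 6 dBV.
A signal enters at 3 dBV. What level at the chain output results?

Stage 1: 10 dB above -7 dBV, reduced 2.5:1 to 4 dB above → -3 dBV.
Stage 2: -3 dBV is at or below the 6 dBV threshold — no compression; output -3 dBV.

-3 dBV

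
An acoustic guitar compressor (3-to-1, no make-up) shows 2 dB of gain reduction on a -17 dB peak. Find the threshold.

-20 dB

Input is 3 dB above T (since output overshoot × R = input overshoot: (-19 − T)·3 = -17 − T gives T = -20 dB).
Check: -20 + (-17 − (-20))/3 = -20 + 1 = -19 dB. ✓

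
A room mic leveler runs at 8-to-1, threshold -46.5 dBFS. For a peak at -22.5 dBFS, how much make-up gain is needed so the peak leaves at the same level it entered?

Overshoot 24 dB → 24/8 = 3 dB after compression, so the compressed level is -46.5 + 3 = -43.5 dBFS.
Make-up = target − compressed = -22.5 − (-43.5) = 21 dB.

21 dB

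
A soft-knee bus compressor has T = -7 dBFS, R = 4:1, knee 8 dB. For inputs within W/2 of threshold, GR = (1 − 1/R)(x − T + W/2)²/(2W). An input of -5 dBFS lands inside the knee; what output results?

x − T + W/2 = -5 − (-7) + 4 = 6.
GR = (1 − 1/4) × 6² / 16 = 0.75 × 36 / 16 = 1.6875 dB.
Output = -5 − 1.6875 = -6.6875 dBFS.

-6.6875 dBFS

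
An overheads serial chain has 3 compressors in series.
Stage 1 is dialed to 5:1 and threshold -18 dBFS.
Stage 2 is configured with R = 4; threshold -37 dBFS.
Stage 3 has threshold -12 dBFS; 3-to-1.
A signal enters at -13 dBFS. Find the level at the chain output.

Stage 1: -13 dBFS is 5 dB over -18 dBFS; at 5:1 that becomes 1 dB over, giving -17 dBFS.
Stage 2: 20 dB above -37 dBFS, reduced 4:1 to 5 dB above → -32 dBFS.
Stage 3: -32 dBFS ≤ -12 dBFS, so stage 3 doesn't engage; output -32 dBFS.

-32 dBFS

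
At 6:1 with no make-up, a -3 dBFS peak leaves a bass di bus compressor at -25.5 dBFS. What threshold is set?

Gain reduction = -3 − (-25.5) = 22.5 dB; output overshoot = GR / (R − 1) = 22.5 / 5 = 4.5 dB.
Threshold = output − output overshoot = -25.5 − 4.5 = -30 dBFS.

-30 dBFS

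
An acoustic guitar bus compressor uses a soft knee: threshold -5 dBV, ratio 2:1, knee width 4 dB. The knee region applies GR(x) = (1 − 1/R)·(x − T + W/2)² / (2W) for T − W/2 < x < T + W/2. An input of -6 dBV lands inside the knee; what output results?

x − T + W/2 = -6 − (-5) + 2 = 1.
GR = (1 − 1/2) × 1² / 8 = 0.5 × 1 / 8 = 0.0625 dB.
Output = -6 − 0.0625 = -6.0625 dBV.

-6.0625 dBV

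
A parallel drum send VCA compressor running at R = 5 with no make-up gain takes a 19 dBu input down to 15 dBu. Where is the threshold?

Gain reduction = 19 − 15 = 4 dB; output overshoot = GR / (R − 1) = 4 / 4 = 1 dB.
Threshold = output − output overshoot = 15 − 1 = 14 dBu.

14 dBu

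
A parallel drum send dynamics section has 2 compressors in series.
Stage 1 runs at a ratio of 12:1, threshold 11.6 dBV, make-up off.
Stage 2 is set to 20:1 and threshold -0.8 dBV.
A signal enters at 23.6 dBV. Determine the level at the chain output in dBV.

Stage 1: overshoot 12 dB → 12/12 = 1 dB → 12.6 dBV.
Stage 2: 12.6 dBV is 13.4 dB over -0.8 dBV; at 20:1 that becomes 0.67 dB over, giving -0.13 dBV.

-0.13 dBV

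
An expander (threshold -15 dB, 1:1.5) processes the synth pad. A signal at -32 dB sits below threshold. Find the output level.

-40.5 dB

Below threshold, a 1:1.5 expander applies gain = (1.5−1)×(T − x) of attenuation.
(1.5−1) × 17 = 8.5 dB, so output = -32 − 8.5 = -40.5 dB.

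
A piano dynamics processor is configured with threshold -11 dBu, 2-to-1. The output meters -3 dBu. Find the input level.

5 dBu

That's 8 dB above the -11 dBu threshold.
Before 2:1 compression the overshoot was 8 × 2 = 16 dB, so input = -11 + 16 = 5 dBu.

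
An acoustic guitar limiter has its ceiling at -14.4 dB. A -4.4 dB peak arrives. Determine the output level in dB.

At ∞:1, everything above -14.4 dB is held at the ceiling.

-14.4 dB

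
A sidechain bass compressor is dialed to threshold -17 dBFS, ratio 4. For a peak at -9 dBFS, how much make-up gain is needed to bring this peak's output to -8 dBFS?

The peak compresses to -17 + 8/4 = -15 dBFS.
To reach -8 dBFS requires -8 − (-15) = 7 dB of make-up.

7 dB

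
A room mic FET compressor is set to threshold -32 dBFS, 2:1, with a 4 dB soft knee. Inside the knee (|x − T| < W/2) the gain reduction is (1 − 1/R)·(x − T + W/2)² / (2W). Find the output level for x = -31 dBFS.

x − T + W/2 = -31 − (-32) + 2 = 3.
GR = (1 − 1/2) × 3² / 8 = 0.5 × 9 / 8 = 0.5625 dB.
Output = -31 − 0.5625 = -31.5625 dBFS.

-31.5625 dBFS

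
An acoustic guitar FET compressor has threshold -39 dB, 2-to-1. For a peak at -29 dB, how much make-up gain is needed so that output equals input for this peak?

Overshoot 10 dB → 10/2 = 5 dB after compression, so the compressed level is -39 + 5 = -34 dB.
Make-up = target − compressed = -29 − (-34) = 5 dB.

5 dB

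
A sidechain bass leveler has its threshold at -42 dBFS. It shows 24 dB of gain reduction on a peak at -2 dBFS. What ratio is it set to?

2.5:1

Input overshoot = -2 − (-42) = 40 dB.
Output overshoot = 40 − 24 = 16 dB.
Ratio = input overshoot / output overshoot = 40 / 16 = 2.5.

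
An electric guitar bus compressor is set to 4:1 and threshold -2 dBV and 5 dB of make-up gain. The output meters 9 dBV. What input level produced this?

Stripping the +5 dB make-up gives 4 dBV at the gain stage.
The compressed level sits 4 − (-2) = 6 dB over threshold.
Undo the ratio: input overshoot = 6 × 4 = 24 dB, giving input = 22 dBV.

22 dBV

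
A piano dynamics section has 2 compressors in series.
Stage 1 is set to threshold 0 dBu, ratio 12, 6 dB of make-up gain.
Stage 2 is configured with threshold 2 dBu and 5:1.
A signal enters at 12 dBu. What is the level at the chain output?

Stage 1: 12 dBu is 12 dB over 0 dBu; at 12:1 that becomes 1 dB over, giving 1 dBu; +6 dB make-up → 7 dBu.
Stage 2: 7 dBu is 5 dB over 2 dBu; at 5:1 that becomes 1 dB over, giving 3 dBu.

3 dBu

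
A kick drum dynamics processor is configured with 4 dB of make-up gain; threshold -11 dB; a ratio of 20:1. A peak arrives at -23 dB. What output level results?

-19 dB

-23 dB is 12 dB below the -11 dB threshold, so no gain reduction is applied.
Make-up gain adds 4 dB: -23 + 4 = -19 dB.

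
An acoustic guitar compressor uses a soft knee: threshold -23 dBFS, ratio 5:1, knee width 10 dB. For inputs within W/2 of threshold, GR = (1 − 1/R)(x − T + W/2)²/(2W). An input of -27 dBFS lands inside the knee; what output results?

-27.04 dBFS

x − T + W/2 = -27 − (-23) + 5 = 1.
GR = (1 − 1/5) × 1² / 20 = 0.8 × 1 / 20 = 0.04 dB.
Output = -27 − 0.04 = -27.04 dBFS.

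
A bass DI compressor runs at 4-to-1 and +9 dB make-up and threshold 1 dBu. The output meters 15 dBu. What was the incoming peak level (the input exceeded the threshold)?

21 dBu

Before make-up, the level was 15 − 9 = 6 dBu.
The compressed level sits 6 − 1 = 5 dB over threshold.
Before 4:1 compression the overshoot was 5 × 4 = 20 dB, so input = 1 + 20 = 21 dBu.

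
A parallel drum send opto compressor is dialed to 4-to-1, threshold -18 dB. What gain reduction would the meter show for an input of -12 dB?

4.5 dB

-12 dB exceeds the threshold by 6 dB.
At 4:1, output sits 6/4 = 1.5 dB above threshold.
Gain reduction = 6 − 1.5 = 4.5 dB.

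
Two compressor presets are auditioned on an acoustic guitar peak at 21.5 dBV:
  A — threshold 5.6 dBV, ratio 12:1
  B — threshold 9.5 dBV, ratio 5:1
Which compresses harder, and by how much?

A: GR = 15.9 − 15.9/12 = 14.575 dB.
B: GR = 12 − 12/5 = 9.6 dB.
Difference: 4.975 dB in favour of A.

A, by 4.975 dB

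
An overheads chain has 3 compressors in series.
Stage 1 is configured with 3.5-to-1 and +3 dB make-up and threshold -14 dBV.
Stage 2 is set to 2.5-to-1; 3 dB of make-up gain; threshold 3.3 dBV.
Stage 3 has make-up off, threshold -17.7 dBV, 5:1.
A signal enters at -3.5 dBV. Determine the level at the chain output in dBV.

-15.16 dBV

Stage 1: -3.5 dBV is 10.5 dB over -14 dBV; at 3.5:1 that becomes 3 dB over, giving -11 dBV; +3 dB make-up → -8 dBV.
Stage 2: below threshold (-8 ≤ 3.3); passes unchanged; make-up brings it to -5 dBV.
Stage 3: -5 dBV is 12.7 dB over -17.7 dBV; at 5:1 that becomes 2.54 dB over, giving -15.16 dBV.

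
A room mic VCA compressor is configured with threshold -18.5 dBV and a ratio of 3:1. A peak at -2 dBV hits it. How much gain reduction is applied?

Overshoot = -2 − (-18.5) = 16.5 dB.
After 3:1 compression the overshoot becomes 16.5/3 = 5.5 dB.
So the signal is attenuated by 16.5 − 5.5 = 11 dB.

11 dB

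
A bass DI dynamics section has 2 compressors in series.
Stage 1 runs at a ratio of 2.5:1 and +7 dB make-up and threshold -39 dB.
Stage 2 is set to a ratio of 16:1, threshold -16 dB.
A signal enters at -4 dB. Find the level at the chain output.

Stage 1: 35 dB above -39 dB, reduced 2.5:1 to 14 dB above → -25 dB; +7 dB make-up → -18 dB.
Stage 2: below threshold (-18 ≤ -16); passes unchanged; output -18 dB.

-18 dB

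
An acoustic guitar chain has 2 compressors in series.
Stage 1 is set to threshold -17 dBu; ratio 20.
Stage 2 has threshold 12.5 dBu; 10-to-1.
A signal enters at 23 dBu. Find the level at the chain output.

-15 dBu

Stage 1: 40 dB above -17 dBu, reduced 20:1 to 2 dB above → -15 dBu.
Stage 2: -15 dBu ≤ 12.5 dBu, so stage 2 doesn't engage; output -15 dBu.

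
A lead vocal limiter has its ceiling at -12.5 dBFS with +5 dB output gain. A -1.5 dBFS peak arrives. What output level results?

A brickwall limiter is an ∞:1 compressor: any input above the ceiling is clamped to -12.5 dBFS.
Output gain then adds 5 dB: -12.5 + 5 = -7.5 dBFS.

-7.5 dBFS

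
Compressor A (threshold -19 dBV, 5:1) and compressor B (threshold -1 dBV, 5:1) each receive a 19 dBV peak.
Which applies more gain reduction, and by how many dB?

A: GR = 38 − 38/5 = 30.4 dB.
B: GR = 20 − 20/5 = 16 dB.
Difference: 14.4 dB in favour of A.

A, by 14.4 dB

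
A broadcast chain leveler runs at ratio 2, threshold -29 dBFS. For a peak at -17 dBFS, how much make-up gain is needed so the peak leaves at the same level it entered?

6 dB

The peak compresses to -29 + 12/2 = -23 dBFS.
To reach -17 dBFS requires -17 − (-23) = 6 dB of make-up.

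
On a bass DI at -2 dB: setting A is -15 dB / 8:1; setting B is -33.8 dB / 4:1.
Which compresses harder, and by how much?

A: 13 dB over, compressed to 1.625 dB over, so 11.375 dB of GR.
B: 31.8 dB over, compressed to 7.95 dB over, so 23.85 dB of GR.
B reduces 12.475 dB more.

B, by 12.475 dB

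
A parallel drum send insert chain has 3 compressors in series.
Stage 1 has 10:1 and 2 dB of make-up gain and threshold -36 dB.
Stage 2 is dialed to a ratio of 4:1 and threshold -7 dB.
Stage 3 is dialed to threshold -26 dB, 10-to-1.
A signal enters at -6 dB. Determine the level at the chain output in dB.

-31 dB

Stage 1: 30 dB above -36 dB, reduced 10:1 to 3 dB above → -33 dB; +2 dB make-up → -31 dB.
Stage 2: below threshold (-31 ≤ -7); passes unchanged; output -31 dB.
Stage 3: -31 dB ≤ -26 dB, so stage 3 doesn't engage; output -31 dB.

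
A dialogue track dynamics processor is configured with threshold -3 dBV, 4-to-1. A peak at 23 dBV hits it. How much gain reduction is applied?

19.5 dB

The signal is 26 dB above threshold.
A 4:1 ratio leaves 6.5 dB of that excess.
So the signal is attenuated by 26 − 6.5 = 19.5 dB.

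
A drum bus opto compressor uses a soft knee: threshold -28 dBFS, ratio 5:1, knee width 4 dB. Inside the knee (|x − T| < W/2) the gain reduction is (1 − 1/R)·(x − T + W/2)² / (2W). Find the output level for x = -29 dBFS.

x − T + W/2 = -29 − (-28) + 2 = 1.
GR = (1 − 1/5) × 1² / 8 = 0.8 × 1 / 8 = 0.1 dB.
Output = -29 − 0.1 = -29.1 dBFS.

-29.1 dBFS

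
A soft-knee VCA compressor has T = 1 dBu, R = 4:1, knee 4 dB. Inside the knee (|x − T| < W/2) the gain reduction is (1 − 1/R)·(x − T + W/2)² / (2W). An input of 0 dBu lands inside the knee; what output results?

-0.09375 dBu

x − T + W/2 = 0 − 1 + 2 = 1.
GR = (1 − 1/4) × 1² / 8 = 0.75 × 1 / 8 = 0.09375 dB.
Output = 0 − 0.09375 = -0.09375 dBu.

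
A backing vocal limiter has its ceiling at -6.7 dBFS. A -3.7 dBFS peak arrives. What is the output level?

-6.7 dBFS

The limiter clamps the peak to its -6.7 dBFS ceiling.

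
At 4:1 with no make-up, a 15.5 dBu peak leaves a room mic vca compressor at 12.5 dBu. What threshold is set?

Gain reduction = 15.5 − 12.5 = 3 dB; output overshoot = GR / (R − 1) = 3 / 3 = 1 dB.
Threshold = output − output overshoot = 12.5 − 1 = 11.5 dBu.

11.5 dBu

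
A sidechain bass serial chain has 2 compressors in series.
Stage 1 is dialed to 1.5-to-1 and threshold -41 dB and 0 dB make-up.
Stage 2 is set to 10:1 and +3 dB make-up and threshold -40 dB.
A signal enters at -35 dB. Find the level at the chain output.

Stage 1: 6 dB above -41 dB, reduced 1.5:1 to 4 dB above → -37 dB.
Stage 2: overshoot 3 dB → 3/10 = 0.3 dB → -39.7 dB; +3 dB make-up → -36.7 dB.

-36.7 dB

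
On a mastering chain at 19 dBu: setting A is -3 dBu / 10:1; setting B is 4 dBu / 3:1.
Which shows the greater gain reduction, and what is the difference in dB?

A, by 9.8 dB

A: overshoot 22 dB → output overshoot 2.2 dB → GR 19.8 dB.
B: overshoot 15 dB → output overshoot 5 dB → GR 10 dB.
A reduces 9.8 dB more.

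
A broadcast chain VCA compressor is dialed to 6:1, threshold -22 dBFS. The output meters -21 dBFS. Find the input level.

The compressed level sits -21 − (-22) = 1 dB over threshold.
Undo the ratio: input overshoot = 1 × 6 = 6 dB, giving input = -16 dBFS.

-16 dBFS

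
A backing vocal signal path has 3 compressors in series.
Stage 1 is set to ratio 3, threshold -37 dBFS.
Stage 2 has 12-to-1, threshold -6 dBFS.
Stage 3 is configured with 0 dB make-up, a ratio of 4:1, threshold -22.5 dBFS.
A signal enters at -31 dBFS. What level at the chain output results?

Stage 1: overshoot 6 dB → 6/3 = 2 dB → -35 dBFS.
Stage 2: below threshold (-35 ≤ -6); passes unchanged; output -35 dBFS.
Stage 3: -35 dBFS is at or below the -22.5 dBFS threshold — no compression; output -35 dBFS.

-35 dBFS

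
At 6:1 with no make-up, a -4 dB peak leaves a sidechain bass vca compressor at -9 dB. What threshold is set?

-10 dB

Input is 6 dB above T (since output overshoot × R = input overshoot: (-9 − T)·6 = -4 − T gives T = -10 dB).
Check: -10 + (-4 − (-10))/6 = -10 + 1 = -9 dB. ✓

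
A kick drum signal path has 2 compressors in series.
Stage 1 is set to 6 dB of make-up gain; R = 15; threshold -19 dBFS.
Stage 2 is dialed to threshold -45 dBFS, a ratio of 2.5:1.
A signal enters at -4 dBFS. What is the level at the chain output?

Stage 1: 15 dB above -19 dBFS, reduced 15:1 to 1 dB above → -18 dBFS; +6 dB make-up → -12 dBFS.
Stage 2: 33 dB above -45 dBFS, reduced 2.5:1 to 13.2 dB above → -31.8 dBFS.

-31.8 dBFS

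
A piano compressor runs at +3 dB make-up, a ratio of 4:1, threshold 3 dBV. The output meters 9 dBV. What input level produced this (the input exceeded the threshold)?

Stripping the +3 dB make-up gives 6 dBV at the gain stage.
Post-compression overshoot = 6 − 3 = 3 dB.
Before 4:1 compression the overshoot was 3 × 4 = 12 dB, so input = 3 + 12 = 15 dBV.

15 dBV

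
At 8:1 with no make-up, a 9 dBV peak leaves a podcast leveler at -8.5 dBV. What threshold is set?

Input is 20 dB above T (since output overshoot × R = input overshoot: (-8.5 − T)·8 = 9 − T gives T = -11 dBV).
Check: -11 + (9 − (-11))/8 = -11 + 2.5 = -8.5 dBV. ✓

-11 dBV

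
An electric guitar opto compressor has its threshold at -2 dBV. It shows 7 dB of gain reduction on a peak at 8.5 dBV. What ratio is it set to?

Input overshoot = 8.5 − (-2) = 10.5 dB.
Output overshoot = 10.5 − 7 = 3.5 dB.
Ratio = input overshoot / output overshoot = 10.5 / 3.5 = 3.

3:1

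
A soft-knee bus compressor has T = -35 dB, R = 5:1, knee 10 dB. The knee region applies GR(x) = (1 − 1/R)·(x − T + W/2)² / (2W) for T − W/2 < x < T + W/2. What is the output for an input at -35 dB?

-36 dB

x − T + W/2 = -35 − (-35) + 5 = 5.
GR = (1 − 1/5) × 5² / 20 = 0.8 × 25 / 20 = 1 dB.
Output = -35 − 1 = -36 dB.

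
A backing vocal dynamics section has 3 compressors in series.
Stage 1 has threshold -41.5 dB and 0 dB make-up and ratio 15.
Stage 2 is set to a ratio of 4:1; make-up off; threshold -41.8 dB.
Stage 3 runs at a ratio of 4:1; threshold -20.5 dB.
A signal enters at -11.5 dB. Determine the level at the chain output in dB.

-41.225 dB

Stage 1: overshoot 30 dB → 30/15 = 2 dB → -39.5 dB.
Stage 2: overshoot 2.3 dB → 2.3/4 = 0.575 dB → -41.225 dB.
Stage 3: below threshold (-41.225 ≤ -20.5); passes unchanged; output -41.225 dB.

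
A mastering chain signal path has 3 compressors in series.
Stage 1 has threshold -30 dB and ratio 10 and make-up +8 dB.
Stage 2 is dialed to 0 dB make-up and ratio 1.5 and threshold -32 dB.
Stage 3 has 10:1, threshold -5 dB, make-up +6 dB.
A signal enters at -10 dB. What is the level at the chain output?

Stage 1: -10 dB is 20 dB over -30 dB; at 10:1 that becomes 2 dB over, giving -28 dB; +8 dB make-up → -20 dB.
Stage 2: -20 dB is 12 dB over -32 dB; at 1.5:1 that becomes 8 dB over, giving -24 dB.
Stage 3: -24 dB ≤ -5 dB, so stage 3 doesn't engage; make-up brings it to -18 dB.

-18 dB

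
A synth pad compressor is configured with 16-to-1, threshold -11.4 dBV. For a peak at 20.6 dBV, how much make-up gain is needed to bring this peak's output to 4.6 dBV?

Overshoot 32 dB → 32/16 = 2 dB after compression, so the compressed level is -11.4 + 2 = -9.4 dBV.
Make-up = target − compressed = 4.6 − (-9.4) = 14 dB.

14 dB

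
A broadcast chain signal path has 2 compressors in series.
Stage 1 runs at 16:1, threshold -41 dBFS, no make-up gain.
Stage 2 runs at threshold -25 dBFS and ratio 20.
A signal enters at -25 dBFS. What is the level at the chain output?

Stage 1: overshoot 16 dB → 16/16 = 1 dB → -40 dBFS.
Stage 2: below threshold (-40 ≤ -25); passes unchanged; output -40 dBFS.

-40 dBFS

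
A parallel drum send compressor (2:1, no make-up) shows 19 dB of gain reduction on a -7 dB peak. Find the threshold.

-45 dB

Gain reduction = -7 − (-26) = 19 dB; output overshoot = GR / (R − 1) = 19 / 1 = 19 dB.
Threshold = output − output overshoot = -26 − 19 = -45 dB.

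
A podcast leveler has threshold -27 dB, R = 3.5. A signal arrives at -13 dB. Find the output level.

The input is 14 dB above the -27 dB threshold.
At 3.5:1 the overshoot is divided by 3.5, leaving 4 dB above threshold.
So the level is -27 + 4 = -23 dB.

-23 dB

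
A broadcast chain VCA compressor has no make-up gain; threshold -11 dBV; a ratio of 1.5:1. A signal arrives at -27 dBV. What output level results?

-27 dBV

-27 dBV is 16 dB below the -11 dBV threshold, so no gain reduction is applied.
Output = input = -27 dBV.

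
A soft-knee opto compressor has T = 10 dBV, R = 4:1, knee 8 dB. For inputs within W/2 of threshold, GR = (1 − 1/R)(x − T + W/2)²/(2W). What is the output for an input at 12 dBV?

10.3125 dBV

x − T + W/2 = 12 − 10 + 4 = 6.
GR = (1 − 1/4) × 6² / 16 = 0.75 × 36 / 16 = 1.6875 dB.
Output = 12 − 1.6875 = 10.3125 dBV.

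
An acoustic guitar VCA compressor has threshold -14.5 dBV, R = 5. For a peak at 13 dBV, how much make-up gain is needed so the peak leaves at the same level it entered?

22 dB

Overshoot 27.5 dB → 27.5/5 = 5.5 dB after compression, so the compressed level is -14.5 + 5.5 = -9 dBV.
Make-up = target − compressed = 13 − (-9) = 22 dB.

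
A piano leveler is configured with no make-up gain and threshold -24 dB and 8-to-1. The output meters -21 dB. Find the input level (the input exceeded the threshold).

0 dB

That's 3 dB above the -24 dB threshold.
Input overshoot = R × output overshoot = 24 dB → input = -24 + 24 = 0 dB.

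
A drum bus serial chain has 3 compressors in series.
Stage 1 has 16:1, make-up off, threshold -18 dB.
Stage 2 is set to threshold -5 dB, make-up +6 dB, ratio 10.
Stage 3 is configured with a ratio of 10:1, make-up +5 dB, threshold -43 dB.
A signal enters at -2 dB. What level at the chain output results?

-34.8 dB

Stage 1: overshoot 16 dB → 16/16 = 1 dB → -17 dB.
Stage 2: -17 dB is at or below the -5 dB threshold — no compression; make-up brings it to -11 dB.
Stage 3: 32 dB above -43 dB, reduced 10:1 to 3.2 dB above → -39.8 dB; +5 dB make-up → -34.8 dB.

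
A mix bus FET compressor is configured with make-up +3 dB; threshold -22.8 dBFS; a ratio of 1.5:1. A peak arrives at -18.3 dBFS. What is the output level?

-16.8 dBFS

The input is 4.5 dB above the -22.8 dBFS threshold.
The 4.5 dB excess becomes 3 dB after 1.5:1 reduction.
So the level is -22.8 + 3 = -19.8 dBFS; make-up adds 3 dB, giving -16.8 dBFS.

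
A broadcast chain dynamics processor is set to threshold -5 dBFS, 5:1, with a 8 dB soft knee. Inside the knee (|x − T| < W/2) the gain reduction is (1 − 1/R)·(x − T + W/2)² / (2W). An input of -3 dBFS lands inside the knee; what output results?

x − T + W/2 = -3 − (-5) + 4 = 6.
GR = (1 − 1/5) × 6² / 16 = 0.8 × 36 / 16 = 1.8 dB.
Output = -3 − 1.8 = -4.8 dBFS.

-4.8 dBFS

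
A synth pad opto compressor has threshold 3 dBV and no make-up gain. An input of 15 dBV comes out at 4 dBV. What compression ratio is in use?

Input overshoot = 15 − 3 = 12 dB; output overshoot = 4 − 3 = 1 dB.
Ratio = 12 / 1 = 12.

12:1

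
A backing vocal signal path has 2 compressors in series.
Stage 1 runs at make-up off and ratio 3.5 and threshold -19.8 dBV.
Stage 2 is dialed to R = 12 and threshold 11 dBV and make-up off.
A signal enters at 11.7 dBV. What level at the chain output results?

Stage 1: 31.5 dB above -19.8 dBV, reduced 3.5:1 to 9 dB above → -10.8 dBV.
Stage 2: -10.8 dBV is at or below the 11 dBV threshold — no compression; output -10.8 dBV.

-10.8 dBV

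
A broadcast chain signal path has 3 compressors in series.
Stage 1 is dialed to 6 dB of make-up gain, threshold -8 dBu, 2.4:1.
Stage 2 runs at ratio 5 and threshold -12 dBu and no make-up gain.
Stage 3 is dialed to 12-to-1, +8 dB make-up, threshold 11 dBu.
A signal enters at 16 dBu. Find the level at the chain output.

0 dBu

Stage 1: overshoot 24 dB → 24/2.4 = 10 dB → 2 dBu; +6 dB make-up → 8 dBu.
Stage 2: 20 dB above -12 dBu, reduced 5:1 to 4 dB above → -8 dBu.
Stage 3: below threshold (-8 ≤ 11); passes unchanged; make-up brings it to 0 dBu.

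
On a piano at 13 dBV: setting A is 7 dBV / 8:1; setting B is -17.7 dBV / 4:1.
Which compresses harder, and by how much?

A: 6 dB over, compressed to 0.75 dB over, so 5.25 dB of GR.
B: 30.7 dB over, compressed to 7.675 dB over, so 23.025 dB of GR.
B applies 17.775 dB more gain reduction.

B, by 17.775 dB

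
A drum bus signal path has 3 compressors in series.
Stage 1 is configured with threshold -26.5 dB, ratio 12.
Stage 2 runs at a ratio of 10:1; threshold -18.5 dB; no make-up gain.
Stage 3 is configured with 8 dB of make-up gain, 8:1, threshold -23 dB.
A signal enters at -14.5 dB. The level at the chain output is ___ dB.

-17.5 dB

Stage 1: overshoot 12 dB → 12/12 = 1 dB → -25.5 dB.
Stage 2: below threshold (-25.5 ≤ -18.5); passes unchanged; output -25.5 dB.
Stage 3: -25.5 dB ≤ -23 dB, so stage 3 doesn't engage; make-up brings it to -17.5 dB.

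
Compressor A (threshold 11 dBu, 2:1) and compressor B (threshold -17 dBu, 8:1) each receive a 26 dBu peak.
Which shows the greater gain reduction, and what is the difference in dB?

B, by 30.125 dB

A: overshoot 15 dB → output overshoot 7.5 dB → GR 7.5 dB.
B: overshoot 43 dB → output overshoot 5.375 dB → GR 37.625 dB.
Difference: 30.125 dB in favour of B.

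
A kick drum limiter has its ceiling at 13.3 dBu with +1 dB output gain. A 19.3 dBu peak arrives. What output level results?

14.3 dBu

The limiter clamps the peak to its 13.3 dBu ceiling.
Output gain then adds 1 dB: 13.3 + 1 = 14.3 dBu.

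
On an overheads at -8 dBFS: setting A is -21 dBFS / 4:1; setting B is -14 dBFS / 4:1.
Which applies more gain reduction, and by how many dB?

A, by 5.25 dB

A: GR = 13 − 13/4 = 9.75 dB.
B: GR = 6 − 6/4 = 4.5 dB.
A reduces 5.25 dB more.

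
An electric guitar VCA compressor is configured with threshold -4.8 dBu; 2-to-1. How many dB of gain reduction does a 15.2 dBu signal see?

The signal is 20 dB above threshold.
At 2:1, output sits 20/2 = 10 dB above threshold.
GR = overshoot in − overshoot out = 20 − 10 = 10 dB.

10 dB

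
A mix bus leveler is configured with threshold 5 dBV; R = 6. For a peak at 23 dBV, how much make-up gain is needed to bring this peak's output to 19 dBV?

The peak compresses to 5 + 18/6 = 8 dBV.
To reach 19 dBV requires 19 − 8 = 11 dB of make-up.

11 dB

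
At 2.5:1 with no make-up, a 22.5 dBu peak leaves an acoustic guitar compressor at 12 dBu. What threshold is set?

5 dBu

Let T be the threshold. Output overshoot = (input overshoot)/R, so 12 − T = (22.5 − T)/2.5.
2.5·(12 − T) = 22.5 − T → 1.5·T = 30 − 22.5 = 7.5.
T = 7.5/1.5 = 5 dBu.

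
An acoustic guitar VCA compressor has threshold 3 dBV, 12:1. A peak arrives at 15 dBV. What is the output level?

15 dBV sits 12 dB over threshold.
At 12:1 the overshoot is divided by 12, leaving 1 dB above threshold.
Output = 3 + 1 = 4 dBV.

4 dBV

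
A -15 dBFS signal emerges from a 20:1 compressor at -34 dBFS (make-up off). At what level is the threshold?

-35 dBFS

Input is 20 dB above T (since output overshoot × R = input overshoot: (-34 − T)·20 = -15 − T gives T = -35 dBFS).
Check: -35 + (-15 − (-35))/20 = -35 + 1 = -34 dBFS. ✓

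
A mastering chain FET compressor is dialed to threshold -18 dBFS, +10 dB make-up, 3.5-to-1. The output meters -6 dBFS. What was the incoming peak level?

-11 dBFS

Remove make-up: -6 − 10 = -16 dBFS.
Post-compression overshoot = -16 − (-18) = 2 dB.
Undo the ratio: input overshoot = 2 × 3.5 = 7 dB, giving input = -11 dBFS.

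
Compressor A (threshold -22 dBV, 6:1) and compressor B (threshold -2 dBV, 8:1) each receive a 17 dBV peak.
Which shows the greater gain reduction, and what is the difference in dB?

A: overshoot 39 dB → output overshoot 6.5 dB → GR 32.5 dB.
B: overshoot 19 dB → output overshoot 2.375 dB → GR 16.625 dB.
A reduces 15.875 dB more.

A, by 15.875 dB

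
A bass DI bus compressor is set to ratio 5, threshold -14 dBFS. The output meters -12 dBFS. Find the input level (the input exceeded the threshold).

The compressed level sits -12 − (-14) = 2 dB over threshold.
Before 5:1 compression the overshoot was 2 × 5 = 10 dB, so input = -14 + 10 = -4 dBFS.

-4 dBFS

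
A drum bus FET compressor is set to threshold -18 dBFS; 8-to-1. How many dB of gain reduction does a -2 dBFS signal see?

Overshoot = -2 − (-18) = 16 dB.
At 8:1, output sits 16/8 = 2 dB above threshold.
Gain reduction = 16 − 2 = 14 dB.

14 dB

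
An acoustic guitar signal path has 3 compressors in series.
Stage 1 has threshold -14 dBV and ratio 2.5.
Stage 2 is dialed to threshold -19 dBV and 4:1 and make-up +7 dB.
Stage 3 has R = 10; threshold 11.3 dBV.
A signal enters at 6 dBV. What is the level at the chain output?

-8.75 dBV

Stage 1: overshoot 20 dB → 20/2.5 = 8 dB → -6 dBV.
Stage 2: overshoot 13 dB → 13/4 = 3.25 dB → -15.75 dBV; +7 dB make-up → -8.75 dBV.
Stage 3: below threshold (-8.75 ≤ 11.3); passes unchanged; output -8.75 dBV.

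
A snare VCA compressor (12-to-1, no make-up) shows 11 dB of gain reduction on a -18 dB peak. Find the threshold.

-30 dB

Gain reduction = -18 − (-29) = 11 dB; output overshoot = GR / (R − 1) = 11 / 11 = 1 dB.
Threshold = output − output overshoot = -29 − 1 = -30 dB.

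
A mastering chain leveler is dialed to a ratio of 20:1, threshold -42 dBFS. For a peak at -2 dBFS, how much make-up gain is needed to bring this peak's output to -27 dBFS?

13 dB

Overshoot 40 dB → 40/20 = 2 dB after compression, so the compressed level is -42 + 2 = -40 dBFS.
Make-up = target − compressed = -27 − (-40) = 13 dB.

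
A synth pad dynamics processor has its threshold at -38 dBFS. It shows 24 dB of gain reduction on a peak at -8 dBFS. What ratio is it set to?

5:1

Input overshoot = -8 − (-38) = 30 dB.
Output overshoot = 30 − 24 = 6 dB.
Ratio = input overshoot / output overshoot = 30 / 6 = 5.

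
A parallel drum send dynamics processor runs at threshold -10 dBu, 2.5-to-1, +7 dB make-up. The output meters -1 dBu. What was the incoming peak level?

Remove make-up: -1 − 7 = -8 dBu.
Post-compression overshoot = -8 − (-10) = 2 dB.
Input overshoot = R × output overshoot = 5 dB → input = -10 + 5 = -5 dBu.

-5 dBu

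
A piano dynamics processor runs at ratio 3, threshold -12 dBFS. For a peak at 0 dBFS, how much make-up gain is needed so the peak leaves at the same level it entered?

Overshoot 12 dB → 12/3 = 4 dB after compression, so the compressed level is -12 + 4 = -8 dBFS.
Make-up = target − compressed = 0 − (-8) = 8 dB.

8 dB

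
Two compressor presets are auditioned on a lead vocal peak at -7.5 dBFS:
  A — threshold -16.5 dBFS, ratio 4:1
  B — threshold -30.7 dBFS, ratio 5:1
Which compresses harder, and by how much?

B, by 11.81 dB

A: 9 dB over, compressed to 2.25 dB over, so 6.75 dB of GR.
B: 23.2 dB over, compressed to 4.64 dB over, so 18.56 dB of GR.
Difference: 11.81 dB in favour of B.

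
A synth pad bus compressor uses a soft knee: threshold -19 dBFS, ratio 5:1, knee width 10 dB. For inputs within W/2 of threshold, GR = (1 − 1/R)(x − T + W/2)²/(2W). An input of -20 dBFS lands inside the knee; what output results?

-20.64 dBFS

x − T + W/2 = -20 − (-19) + 5 = 4.
GR = (1 − 1/5) × 4² / 20 = 0.8 × 16 / 20 = 0.64 dB.
Output = -20 − 0.64 = -20.64 dBFS.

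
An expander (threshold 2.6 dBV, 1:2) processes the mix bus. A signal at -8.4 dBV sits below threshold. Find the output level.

-19.4 dBV

The input is 11 dB below the 2.6 dBV threshold.
A 1:2 expander multiplies undershoot by 2: 11 × 2 = 22 dB below threshold.
Output = 2.6 − 22 = -19.4 dBV.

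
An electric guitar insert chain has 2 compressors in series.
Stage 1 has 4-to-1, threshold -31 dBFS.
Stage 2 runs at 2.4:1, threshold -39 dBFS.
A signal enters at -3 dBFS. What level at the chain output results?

Stage 1: overshoot 28 dB → 28/4 = 7 dB → -24 dBFS.
Stage 2: overshoot 15 dB → 15/2.4 = 6.25 dB → -32.75 dBFS.

-32.75 dBFS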